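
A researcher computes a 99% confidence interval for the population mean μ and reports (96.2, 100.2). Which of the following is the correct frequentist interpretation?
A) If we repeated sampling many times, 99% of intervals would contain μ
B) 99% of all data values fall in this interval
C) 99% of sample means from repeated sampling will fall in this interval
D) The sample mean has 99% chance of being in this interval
A

A) Correct — this is the frequentist long-run coverage interpretation.
B) Wrong — a CI is about the parameter μ, not individual data values.
C) Wrong — coverage applies to intervals containing μ, not to future x̄ values.
D) Wrong — x̄ is observed and sits in the interval by construction.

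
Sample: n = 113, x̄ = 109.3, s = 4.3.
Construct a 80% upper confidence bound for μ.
μ ≤ 109.64

Upper bound (one-sided):
t* = 0.845 (one-sided for 80%)
Upper bound = x̄ + t* · s/√n = 109.3 + 0.845 · 4.3/√113 = 109.64

We are 80% confident that μ ≤ 109.64.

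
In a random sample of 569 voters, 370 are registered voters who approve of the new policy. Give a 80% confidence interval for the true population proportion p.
(0.625, 0.676)

Proportion CI:
p̂ = 370/569 = 0.65026
SE = √(p̂(1-p̂)/n) = √(0.65026 · 0.34974 / 569) = 0.01999

z* = 1.282
Margin = z* · SE = 1.282 · 0.01999 = 0.0256

CI: 0.65026 ± 0.0256 = (0.625, 0.676)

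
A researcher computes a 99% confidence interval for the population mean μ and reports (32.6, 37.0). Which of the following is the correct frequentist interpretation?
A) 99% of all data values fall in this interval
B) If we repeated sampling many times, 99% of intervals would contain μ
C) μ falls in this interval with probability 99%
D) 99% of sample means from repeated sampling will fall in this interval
B

A) Wrong — a CI is about the parameter μ, not individual data values.
B) Correct — this is the frequentist long-run coverage interpretation.
C) Wrong — μ is fixed; the randomness lives in the interval, not in μ.
D) Wrong — coverage applies to intervals containing μ, not to future x̄ values.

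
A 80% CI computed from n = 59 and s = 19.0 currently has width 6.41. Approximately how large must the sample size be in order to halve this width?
n ≈ 236

CI width ∝ 1/√n
To reduce width by factor 2, need √n to grow by 2 → need 2² = 4 times as many samples.

Current: n = 59, width = 6.41
New: n = 236, width ≈ 3.18

Width reduced by factor of 6.41/3.18 = 2.02.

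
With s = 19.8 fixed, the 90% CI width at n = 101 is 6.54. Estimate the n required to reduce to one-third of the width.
n ≈ 909

CI width ∝ 1/√n
To reduce width by factor 3, need √n to grow by 3 → need 3² = 9 times as many samples.

Current: n = 101, width = 6.54
New: n = 909, width ≈ 2.16

Width reduced by factor of 6.54/2.16 = 3.03.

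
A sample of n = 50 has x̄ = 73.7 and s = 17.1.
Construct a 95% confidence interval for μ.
(68.84, 78.56)

t-interval (σ unknown):
df = n - 1 = 49
t* = 2.010 for 95% confidence

Margin of error = t* · s/√n = 2.010 · 17.1/√50 = 4.86

CI: (68.84, 78.56)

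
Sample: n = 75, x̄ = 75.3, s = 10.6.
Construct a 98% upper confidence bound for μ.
μ ≤ 77.86

Upper bound (one-sided):
t* = 2.091 (one-sided for 98%)
Upper bound = x̄ + t* · s/√n = 75.3 + 2.091 · 10.6/√75 = 77.86

We are 98% confident that μ ≤ 77.86.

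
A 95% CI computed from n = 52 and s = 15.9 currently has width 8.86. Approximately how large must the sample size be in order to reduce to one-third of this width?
n ≈ 468

CI width ∝ 1/√n
To reduce width by factor 3, need √n to grow by 3 → need 3² = 9 times as many samples.

Current: n = 52, width = 8.86
New: n = 468, width ≈ 2.89

Width reduced by factor of 8.86/2.89 = 3.07.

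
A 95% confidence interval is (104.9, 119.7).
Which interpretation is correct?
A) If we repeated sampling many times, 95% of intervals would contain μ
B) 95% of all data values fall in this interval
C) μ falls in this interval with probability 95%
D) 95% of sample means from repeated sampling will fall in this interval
A

A) Correct — this is the frequentist long-run coverage interpretation.
B) Wrong — a CI is about the parameter μ, not individual data values.
C) Wrong — μ is fixed; the randomness lives in the interval, not in μ.
D) Wrong — coverage applies to intervals containing μ, not to future x̄ values.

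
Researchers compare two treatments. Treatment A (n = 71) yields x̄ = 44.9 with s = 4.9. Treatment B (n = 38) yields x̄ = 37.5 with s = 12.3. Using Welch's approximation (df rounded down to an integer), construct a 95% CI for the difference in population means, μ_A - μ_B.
(3.21, 11.59)

Difference: x̄₁ - x̄₂ = 7.40
SE = √(s₁²/n₁ + s₂²/n₂) = √(4.9²/71 + 12.3²/38) = 2.0783
df = 43.39 → 43 (Welch–Satterthwaite, rounded down)
t* = 2.017

CI: 7.40 ± 2.017 · 2.0783 = 7.40 ± 4.19 = (3.21, 11.59)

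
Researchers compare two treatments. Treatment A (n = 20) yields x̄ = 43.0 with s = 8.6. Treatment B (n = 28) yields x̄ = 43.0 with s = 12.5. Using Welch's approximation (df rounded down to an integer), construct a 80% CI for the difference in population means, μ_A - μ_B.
(-3.96, 3.96)

Difference: x̄₁ - x̄₂ = 0.00
SE = √(s₁²/n₁ + s₂²/n₂) = √(8.6²/20 + 12.5²/28) = 3.0460
df = 45.96 → 45 (Welch–Satterthwaite, rounded down)
t* = 1.301

CI: 0.00 ± 1.301 · 3.0460 = 0.00 ± 3.96 = (-3.96, 3.96)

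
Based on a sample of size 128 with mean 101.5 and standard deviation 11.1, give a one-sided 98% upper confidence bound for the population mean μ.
μ ≤ 103.54

Upper bound (one-sided):
t* = 2.075 (one-sided for 98%)
Upper bound = x̄ + t* · s/√n = 101.5 + 2.075 · 11.1/√128 = 103.54

We are 98% confident that μ ≤ 103.54.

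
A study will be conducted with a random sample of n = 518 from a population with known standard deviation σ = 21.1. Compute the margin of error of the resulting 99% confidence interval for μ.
Margin of error = 2.39

Margin of error = z* · σ/√n
= 2.576 · 21.1/√518
= 2.576 · 21.1/22.7596
= 2.39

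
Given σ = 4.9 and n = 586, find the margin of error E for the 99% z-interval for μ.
Margin of error = 0.52

Margin of error = z* · σ/√n
= 2.576 · 4.9/√586
= 2.576 · 4.9/24.2074
= 0.52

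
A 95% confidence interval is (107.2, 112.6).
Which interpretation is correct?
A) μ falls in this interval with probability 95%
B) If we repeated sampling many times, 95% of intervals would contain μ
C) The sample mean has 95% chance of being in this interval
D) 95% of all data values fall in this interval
B

A) Wrong — μ is fixed; the randomness lives in the interval, not in μ.
B) Correct — this is the frequentist long-run coverage interpretation.
C) Wrong — x̄ is observed and sits in the interval by construction.
D) Wrong — a CI is about the parameter μ, not individual data values.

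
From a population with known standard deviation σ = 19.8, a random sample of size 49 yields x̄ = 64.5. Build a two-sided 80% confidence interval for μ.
(60.87, 68.13)

z-interval (σ known):
z* = 1.282 for 80% confidence

Margin of error = z* · σ/√n = 1.282 · 19.8/√49 = 3.63

CI: (64.5 - 3.63, 64.5 + 3.63) = (60.87, 68.13)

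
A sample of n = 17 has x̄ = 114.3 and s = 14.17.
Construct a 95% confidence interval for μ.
(107.01, 121.59)

t-interval (σ unknown):
df = n - 1 = 16
t* = 2.120 for 95% confidence

Margin of error = t* · s/√n = 2.120 · 14.17/√17 = 7.29

CI: (107.01, 121.59)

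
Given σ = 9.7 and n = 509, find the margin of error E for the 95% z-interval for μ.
Margin of error = 0.84

Margin of error = z* · σ/√n
= 1.960 · 9.7/√509
= 1.960 · 9.7/22.5610
= 0.84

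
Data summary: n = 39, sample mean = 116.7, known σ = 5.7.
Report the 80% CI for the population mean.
(115.53, 117.87)

z-interval (σ known):
z* = 1.282 for 80% confidence

Margin of error = z* · σ/√n = 1.282 · 5.7/√39 = 1.17

CI: (116.7 - 1.17, 116.7 + 1.17) = (115.53, 117.87)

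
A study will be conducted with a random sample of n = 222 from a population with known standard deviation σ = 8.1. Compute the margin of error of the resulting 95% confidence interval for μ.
Margin of error = 1.07

Margin of error = z* · σ/√n
= 1.960 · 8.1/√222
= 1.960 · 8.1/14.8997
= 1.07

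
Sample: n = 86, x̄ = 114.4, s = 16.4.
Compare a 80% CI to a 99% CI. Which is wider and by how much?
99% CI is wider by 4.75

df = 85
80% CI: t* = 1.292, (112.12, 116.68), width = 2 · t* · s/√n = 4.57
99% CI: t* = 2.635, (109.74, 119.06), width = 2 · t* · s/√n = 9.32

The 99% CI is wider by 9.32 - 4.57 = 4.75.
Higher confidence requires a wider interval.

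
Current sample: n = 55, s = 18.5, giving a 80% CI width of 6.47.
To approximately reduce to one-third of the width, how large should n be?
n ≈ 495

CI width ∝ 1/√n
To reduce width by factor 3, need √n to grow by 3 → need 3² = 9 times as many samples.

Current: n = 55, width = 6.47
New: n = 495, width ≈ 2.13

Width reduced by factor of 6.47/2.13 = 3.04.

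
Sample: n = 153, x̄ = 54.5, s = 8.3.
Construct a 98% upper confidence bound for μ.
μ ≤ 55.89

Upper bound (one-sided):
t* = 2.072 (one-sided for 98%)
Upper bound = x̄ + t* · s/√n = 54.5 + 2.072 · 8.3/√153 = 55.89

We are 98% confident that μ ≤ 55.89.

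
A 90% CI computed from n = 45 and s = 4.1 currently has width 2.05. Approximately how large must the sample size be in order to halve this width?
n ≈ 180

CI width ∝ 1/√n
To reduce width by factor 2, need √n to grow by 2 → need 2² = 4 times as many samples.

Current: n = 45, width = 2.05
New: n = 180, width ≈ 1.01

Width reduced by factor of 2.05/1.01 = 2.03.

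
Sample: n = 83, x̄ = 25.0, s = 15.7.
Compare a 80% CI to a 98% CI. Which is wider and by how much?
98% CI is wider by 3.73

df = 82
80% CI: t* = 1.292, (22.77, 27.23), width = 2 · t* · s/√n = 4.45
98% CI: t* = 2.373, (20.91, 29.09), width = 2 · t* · s/√n = 8.18

The 98% CI is wider by 8.18 - 4.45 = 3.73.
Higher confidence requires a wider interval.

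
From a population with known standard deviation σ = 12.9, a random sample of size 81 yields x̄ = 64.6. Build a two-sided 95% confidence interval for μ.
(61.79, 67.41)

z-interval (σ known):
z* = 1.960 for 95% confidence

Margin of error = z* · σ/√n = 1.960 · 12.9/√81 = 2.81

CI: (64.6 - 2.81, 64.6 + 2.81) = (61.79, 67.41)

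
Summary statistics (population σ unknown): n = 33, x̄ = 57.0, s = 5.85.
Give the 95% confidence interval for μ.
(54.93, 59.07)

t-interval (σ unknown):
df = n - 1 = 32
t* = 2.037 for 95% confidence

Margin of error = t* · s/√n = 2.037 · 5.85/√33 = 2.07

CI: (54.93, 59.07)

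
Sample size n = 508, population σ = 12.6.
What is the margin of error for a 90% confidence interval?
Margin of error = 0.92

Margin of error = z* · σ/√n
= 1.645 · 12.6/√508
= 1.645 · 12.6/22.5389
= 0.92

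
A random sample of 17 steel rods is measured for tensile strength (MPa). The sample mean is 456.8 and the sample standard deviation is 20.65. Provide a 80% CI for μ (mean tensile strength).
(450.10, 463.50)

t-interval (σ unknown):
df = n - 1 = 16
t* = 1.337 for 80% confidence

Margin of error = t* · s/√n = 1.337 · 20.65/√17 = 6.70

CI: (450.10, 463.50)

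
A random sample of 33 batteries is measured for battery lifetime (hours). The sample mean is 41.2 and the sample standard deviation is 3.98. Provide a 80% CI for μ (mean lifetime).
(40.29, 42.11)

t-interval (σ unknown):
df = n - 1 = 32
t* = 1.309 for 80% confidence

Margin of error = t* · s/√n = 1.309 · 3.98/√33 = 0.91

CI: (40.29, 42.11)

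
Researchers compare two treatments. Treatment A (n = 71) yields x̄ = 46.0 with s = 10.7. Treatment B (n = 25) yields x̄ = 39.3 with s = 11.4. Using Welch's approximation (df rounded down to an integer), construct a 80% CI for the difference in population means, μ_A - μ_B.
(3.30, 10.10)

Difference: x̄₁ - x̄₂ = 6.70
SE = √(s₁²/n₁ + s₂²/n₂) = √(10.7²/71 + 11.4²/25) = 2.6098
df = 39.88 → 39 (Welch–Satterthwaite, rounded down)
t* = 1.304

CI: 6.70 ± 1.304 · 2.6098 = 6.70 ± 3.40 = (3.30, 10.10)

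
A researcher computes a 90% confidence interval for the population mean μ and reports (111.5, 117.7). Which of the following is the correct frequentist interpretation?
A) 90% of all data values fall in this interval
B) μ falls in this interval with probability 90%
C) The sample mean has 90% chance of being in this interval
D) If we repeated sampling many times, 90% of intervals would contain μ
D

A) Wrong — a CI is about the parameter μ, not individual data values.
B) Wrong — μ is fixed; the randomness lives in the interval, not in μ.
C) Wrong — x̄ is observed and sits in the interval by construction.
D) Correct — this is the frequentist long-run coverage interpretation.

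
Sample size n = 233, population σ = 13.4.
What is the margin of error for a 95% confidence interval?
Margin of error = 1.72

Margin of error = z* · σ/√n
= 1.960 · 13.4/√233
= 1.960 · 13.4/15.2643
= 1.72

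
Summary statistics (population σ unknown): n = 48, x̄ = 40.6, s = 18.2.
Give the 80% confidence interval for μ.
(37.18, 44.02)

t-interval (σ unknown):
df = n - 1 = 47
t* = 1.300 for 80% confidence

Margin of error = t* · s/√n = 1.300 · 18.2/√48 = 3.42

CI: (37.18, 44.02)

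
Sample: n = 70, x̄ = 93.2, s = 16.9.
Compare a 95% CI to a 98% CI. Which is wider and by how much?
98% CI is wider by 1.56

df = 69
95% CI: t* = 1.995, (89.17, 97.23), width = 2 · t* · s/√n = 8.06
98% CI: t* = 2.382, (88.39, 98.01), width = 2 · t* · s/√n = 9.62

The 98% CI is wider by 9.62 - 8.06 = 1.56.
Higher confidence requires a wider interval.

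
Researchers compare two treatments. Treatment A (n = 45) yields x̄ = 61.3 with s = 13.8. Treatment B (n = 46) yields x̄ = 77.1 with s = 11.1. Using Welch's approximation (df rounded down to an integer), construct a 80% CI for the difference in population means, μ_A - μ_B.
(-19.20, -12.40)

Difference: x̄₁ - x̄₂ = -15.80
SE = √(s₁²/n₁ + s₂²/n₂) = √(13.8²/45 + 11.1²/46) = 2.6288
df = 84.30 → 84 (Welch–Satterthwaite, rounded down)
t* = 1.292

CI: -15.80 ± 1.292 · 2.6288 = -15.80 ± 3.40 = (-19.20, -12.40)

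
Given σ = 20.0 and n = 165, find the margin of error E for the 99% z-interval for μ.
Margin of error = 4.01

Margin of error = z* · σ/√n
= 2.576 · 20.0/√165
= 2.576 · 20.0/12.8452
= 4.01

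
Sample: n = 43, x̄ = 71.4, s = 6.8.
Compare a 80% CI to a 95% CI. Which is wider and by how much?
95% CI is wider by 1.49

df = 42
80% CI: t* = 1.302, (70.05, 72.75), width = 2 · t* · s/√n = 2.70
95% CI: t* = 2.018, (69.31, 73.49), width = 2 · t* · s/√n = 4.19

The 95% CI is wider by 4.19 - 2.70 = 1.49.
Higher confidence requires a wider interval.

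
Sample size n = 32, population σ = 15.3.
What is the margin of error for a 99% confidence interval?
Margin of error = 6.97

Margin of error = z* · σ/√n
= 2.576 · 15.3/√32
= 2.576 · 15.3/5.6569
= 6.97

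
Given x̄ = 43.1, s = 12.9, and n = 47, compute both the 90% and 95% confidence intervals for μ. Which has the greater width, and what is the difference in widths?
95% CI is wider by 1.26

df = 46
90% CI: t* = 1.679, (39.94, 46.26), width = 2 · t* · s/√n = 6.32
95% CI: t* = 2.013, (39.31, 46.89), width = 2 · t* · s/√n = 7.58

The 95% CI is wider by 7.58 - 6.32 = 1.26.
Higher confidence requires a wider interval.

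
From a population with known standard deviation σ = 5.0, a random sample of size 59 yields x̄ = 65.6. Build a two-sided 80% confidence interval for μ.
(64.77, 66.43)

z-interval (σ known):
z* = 1.282 for 80% confidence

Margin of error = z* · σ/√n = 1.282 · 5.0/√59 = 0.83

CI: (65.6 - 0.83, 65.6 + 0.83) = (64.77, 66.43)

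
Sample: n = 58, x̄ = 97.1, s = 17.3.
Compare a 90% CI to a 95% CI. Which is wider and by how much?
95% CI is wider by 1.50

df = 57
90% CI: t* = 1.672, (93.30, 100.90), width = 2 · t* · s/√n = 7.60
95% CI: t* = 2.002, (92.55, 101.65), width = 2 · t* · s/√n = 9.10

The 95% CI is wider by 9.10 - 7.60 = 1.50.
Higher confidence requires a wider interval.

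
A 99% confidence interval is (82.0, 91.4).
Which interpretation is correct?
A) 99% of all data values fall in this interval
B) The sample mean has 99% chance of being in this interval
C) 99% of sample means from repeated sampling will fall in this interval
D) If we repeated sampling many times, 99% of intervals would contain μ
D

A) Wrong — a CI is about the parameter μ, not individual data values.
B) Wrong — x̄ is observed and sits in the interval by construction.
C) Wrong — coverage applies to intervals containing μ, not to future x̄ values.
D) Correct — this is the frequentist long-run coverage interpretation.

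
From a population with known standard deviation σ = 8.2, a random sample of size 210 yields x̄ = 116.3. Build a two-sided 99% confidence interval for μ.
(114.84, 117.76)

z-interval (σ known):
z* = 2.576 for 99% confidence

Margin of error = z* · σ/√n = 2.576 · 8.2/√210 = 1.46

CI: (116.3 - 1.46, 116.3 + 1.46) = (114.84, 117.76)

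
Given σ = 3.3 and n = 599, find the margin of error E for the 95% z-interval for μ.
Margin of error = 0.26

Margin of error = z* · σ/√n
= 1.960 · 3.3/√599
= 1.960 · 3.3/24.4745
= 0.26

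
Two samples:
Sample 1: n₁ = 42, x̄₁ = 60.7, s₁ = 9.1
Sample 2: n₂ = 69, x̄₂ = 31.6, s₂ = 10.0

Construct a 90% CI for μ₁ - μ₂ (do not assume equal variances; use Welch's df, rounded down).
(26.03, 32.17)

Difference: x̄₁ - x̄₂ = 29.10
SE = √(s₁²/n₁ + s₂²/n₂) = √(9.1²/42 + 10.0²/69) = 1.8496
df = 93.10 → 93 (Welch–Satterthwaite, rounded down)
t* = 1.661

CI: 29.10 ± 1.661 · 1.8496 = 29.10 ± 3.07 = (26.03, 32.17)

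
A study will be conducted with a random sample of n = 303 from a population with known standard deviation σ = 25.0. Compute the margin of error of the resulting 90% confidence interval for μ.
Margin of error = 2.36

Margin of error = z* · σ/√n
= 1.645 · 25.0/√303
= 1.645 · 25.0/17.4069
= 2.36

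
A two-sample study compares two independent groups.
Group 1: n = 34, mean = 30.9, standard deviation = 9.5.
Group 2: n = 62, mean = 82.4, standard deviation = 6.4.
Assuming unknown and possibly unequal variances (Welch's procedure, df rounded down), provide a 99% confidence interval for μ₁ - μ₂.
(-56.38, -46.62)

Difference: x̄₁ - x̄₂ = -51.50
SE = √(s₁²/n₁ + s₂²/n₂) = √(9.5²/34 + 6.4²/62) = 1.8207
df = 49.80 → 49 (Welch–Satterthwaite, rounded down)
t* = 2.680

CI: -51.50 ± 2.680 · 1.8207 = -51.50 ± 4.88 = (-56.38, -46.62)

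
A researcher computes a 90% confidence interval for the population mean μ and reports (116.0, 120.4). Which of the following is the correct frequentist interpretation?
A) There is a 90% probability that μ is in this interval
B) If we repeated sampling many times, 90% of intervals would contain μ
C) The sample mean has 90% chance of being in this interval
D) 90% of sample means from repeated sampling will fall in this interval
B

A) Wrong — μ is fixed; the randomness lives in the interval, not in μ.
B) Correct — this is the frequentist long-run coverage interpretation.
C) Wrong — x̄ is observed and sits in the interval by construction.
D) Wrong — coverage applies to intervals containing μ, not to future x̄ values.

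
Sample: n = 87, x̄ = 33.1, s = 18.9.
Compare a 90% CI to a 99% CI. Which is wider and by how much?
99% CI is wider by 3.93

df = 86
90% CI: t* = 1.663, (29.73, 36.47), width = 2 · t* · s/√n = 6.74
99% CI: t* = 2.634, (27.76, 38.44), width = 2 · t* · s/√n = 10.67

The 99% CI is wider by 10.67 - 6.74 = 3.93.
Higher confidence requires a wider interval.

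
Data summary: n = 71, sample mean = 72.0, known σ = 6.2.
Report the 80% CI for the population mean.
(71.06, 72.94)

z-interval (σ known):
z* = 1.282 for 80% confidence

Margin of error = z* · σ/√n = 1.282 · 6.2/√71 = 0.94

CI: (72.0 - 0.94, 72.0 + 0.94) = (71.06, 72.94)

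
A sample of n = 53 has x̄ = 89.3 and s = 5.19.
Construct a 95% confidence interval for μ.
(87.87, 90.73)

t-interval (σ unknown):
df = n - 1 = 52
t* = 2.007 for 95% confidence

Margin of error = t* · s/√n = 2.007 · 5.19/√53 = 1.43

CI: (87.87, 90.73)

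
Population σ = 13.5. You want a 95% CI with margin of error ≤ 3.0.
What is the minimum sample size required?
n ≥ 78

For margin E ≤ 3.0:
n ≥ (z* · σ / E)²
n ≥ (1.960 · 13.5 / 3.0)²
n ≥ 77.79

Minimum n = 78 (rounding up)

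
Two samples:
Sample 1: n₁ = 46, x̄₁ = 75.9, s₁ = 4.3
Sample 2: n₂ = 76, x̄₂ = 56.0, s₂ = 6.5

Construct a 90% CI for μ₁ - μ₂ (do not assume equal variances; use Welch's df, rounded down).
(18.28, 21.52)

Difference: x̄₁ - x̄₂ = 19.90
SE = √(s₁²/n₁ + s₂²/n₂) = √(4.3²/46 + 6.5²/76) = 0.9787
df = 118.99 → 118 (Welch–Satterthwaite, rounded down)
t* = 1.658

CI: 19.90 ± 1.658 · 0.9787 = 19.90 ± 1.62 = (18.28, 21.52)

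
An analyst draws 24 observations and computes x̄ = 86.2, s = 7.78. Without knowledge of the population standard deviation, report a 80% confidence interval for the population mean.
(84.11, 88.29)

t-interval (σ unknown):
df = n - 1 = 23
t* = 1.319 for 80% confidence

Margin of error = t* · s/√n = 1.319 · 7.78/√24 = 2.09

CI: (84.11, 88.29)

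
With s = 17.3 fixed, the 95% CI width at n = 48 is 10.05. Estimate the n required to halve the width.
n ≈ 192

CI width ∝ 1/√n
To reduce width by factor 2, need √n to grow by 2 → need 2² = 4 times as many samples.

Current: n = 48, width = 10.05
New: n = 192, width ≈ 4.92

Width reduced by factor of 10.05/4.92 = 2.04.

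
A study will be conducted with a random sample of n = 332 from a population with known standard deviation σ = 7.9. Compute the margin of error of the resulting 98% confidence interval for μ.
Margin of error = 1.01

Margin of error = z* · σ/√n
= 2.326 · 7.9/√332
= 2.326 · 7.9/18.2209
= 1.01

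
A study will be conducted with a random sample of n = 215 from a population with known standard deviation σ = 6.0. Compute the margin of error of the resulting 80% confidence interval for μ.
Margin of error = 0.52

Margin of error = z* · σ/√n
= 1.282 · 6.0/√215
= 1.282 · 6.0/14.6629
= 0.52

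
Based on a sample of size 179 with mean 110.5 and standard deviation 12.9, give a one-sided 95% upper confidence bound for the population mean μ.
μ ≤ 112.09

Upper bound (one-sided):
t* = 1.653 (one-sided for 95%)
Upper bound = x̄ + t* · s/√n = 110.5 + 1.653 · 12.9/√179 = 112.09

We are 95% confident that μ ≤ 112.09.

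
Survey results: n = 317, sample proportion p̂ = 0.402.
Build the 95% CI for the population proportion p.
(0.348, 0.456)

Proportion CI:
SE = √(p̂(1-p̂)/n) = √(0.402 · 0.598 / 317) = 0.02754

z* = 1.960
Margin = z* · SE = 1.960 · 0.02754 = 0.0540

CI: 0.402 ± 0.0540 = (0.348, 0.456)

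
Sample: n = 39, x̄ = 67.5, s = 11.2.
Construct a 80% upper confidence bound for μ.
μ ≤ 69.03

Upper bound (one-sided):
t* = 0.851 (one-sided for 80%)
Upper bound = x̄ + t* · s/√n = 67.5 + 0.851 · 11.2/√39 = 69.03

We are 80% confident that μ ≤ 69.03.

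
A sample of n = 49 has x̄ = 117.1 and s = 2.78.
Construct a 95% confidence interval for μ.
(116.30, 117.90)

t-interval (σ unknown):
df = n - 1 = 48
t* = 2.011 for 95% confidence

Margin of error = t* · s/√n = 2.011 · 2.78/√49 = 0.80

CI: (116.30, 117.90)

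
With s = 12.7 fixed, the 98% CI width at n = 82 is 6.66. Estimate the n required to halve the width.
n ≈ 328

CI width ∝ 1/√n
To reduce width by factor 2, need √n to grow by 2 → need 2² = 4 times as many samples.

Current: n = 82, width = 6.66
New: n = 328, width ≈ 3.28

Width reduced by factor of 6.66/3.28 = 2.03.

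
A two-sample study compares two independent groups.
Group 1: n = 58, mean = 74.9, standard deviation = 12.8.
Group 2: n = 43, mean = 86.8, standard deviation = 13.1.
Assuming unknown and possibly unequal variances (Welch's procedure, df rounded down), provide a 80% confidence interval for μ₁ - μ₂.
(-15.27, -8.53)

Difference: x̄₁ - x̄₂ = -11.90
SE = √(s₁²/n₁ + s₂²/n₂) = √(12.8²/58 + 13.1²/43) = 2.6107
df = 89.47 → 89 (Welch–Satterthwaite, rounded down)
t* = 1.291

CI: -11.90 ± 1.291 · 2.6107 = -11.90 ± 3.37 = (-15.27, -8.53)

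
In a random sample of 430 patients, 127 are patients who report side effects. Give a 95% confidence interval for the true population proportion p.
(0.252, 0.338)

Proportion CI:
p̂ = 127/430 = 0.29535
SE = √(p̂(1-p̂)/n) = √(0.29535 · 0.70465 / 430) = 0.02200

z* = 1.960
Margin = z* · SE = 1.960 · 0.02200 = 0.0431

CI: 0.29535 ± 0.0431 = (0.252, 0.338)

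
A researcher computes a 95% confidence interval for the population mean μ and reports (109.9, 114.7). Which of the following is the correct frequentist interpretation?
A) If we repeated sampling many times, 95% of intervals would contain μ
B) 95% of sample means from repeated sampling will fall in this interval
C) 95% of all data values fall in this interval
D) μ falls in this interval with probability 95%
A

A) Correct — this is the frequentist long-run coverage interpretation.
B) Wrong — coverage applies to intervals containing μ, not to future x̄ values.
C) Wrong — a CI is about the parameter μ, not individual data values.
D) Wrong — μ is fixed; the randomness lives in the interval, not in μ.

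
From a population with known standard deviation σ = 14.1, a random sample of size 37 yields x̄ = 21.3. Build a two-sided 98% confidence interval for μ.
(15.91, 26.69)

z-interval (σ known):
z* = 2.326 for 98% confidence

Margin of error = z* · σ/√n = 2.326 · 14.1/√37 = 5.39

CI: (21.3 - 5.39, 21.3 + 5.39) = (15.91, 26.69)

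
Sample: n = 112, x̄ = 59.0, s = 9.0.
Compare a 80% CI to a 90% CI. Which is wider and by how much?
90% CI is wider by 0.63

df = 111
80% CI: t* = 1.289, (57.90, 60.10), width = 2 · t* · s/√n = 2.19
90% CI: t* = 1.659, (57.59, 60.41), width = 2 · t* · s/√n = 2.82

The 90% CI is wider by 2.82 - 2.19 = 0.63.
Higher confidence requires a wider interval.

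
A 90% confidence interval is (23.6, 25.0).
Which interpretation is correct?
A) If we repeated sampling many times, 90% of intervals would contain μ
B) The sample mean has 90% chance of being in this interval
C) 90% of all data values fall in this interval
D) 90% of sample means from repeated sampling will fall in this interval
A

A) Correct — this is the frequentist long-run coverage interpretation.
B) Wrong — x̄ is observed and sits in the interval by construction.
C) Wrong — a CI is about the parameter μ, not individual data values.
D) Wrong — coverage applies to intervals containing μ, not to future x̄ values.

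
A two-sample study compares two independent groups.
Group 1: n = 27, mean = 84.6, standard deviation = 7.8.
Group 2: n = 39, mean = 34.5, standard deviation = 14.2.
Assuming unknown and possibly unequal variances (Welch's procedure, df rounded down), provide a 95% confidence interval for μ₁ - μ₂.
(44.65, 55.55)

Difference: x̄₁ - x̄₂ = 50.10
SE = √(s₁²/n₁ + s₂²/n₂) = √(7.8²/27 + 14.2²/39) = 2.7246
df = 61.32 → 61 (Welch–Satterthwaite, rounded down)
t* = 2.000

CI: 50.10 ± 2.000 · 2.7246 = 50.10 ± 5.45 = (44.65, 55.55)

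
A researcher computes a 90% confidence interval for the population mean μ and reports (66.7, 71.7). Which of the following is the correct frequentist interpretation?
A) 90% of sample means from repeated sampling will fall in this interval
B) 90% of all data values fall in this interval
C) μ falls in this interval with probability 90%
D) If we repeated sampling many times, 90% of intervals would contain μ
D

A) Wrong — coverage applies to intervals containing μ, not to future x̄ values.
B) Wrong — a CI is about the parameter μ, not individual data values.
C) Wrong — μ is fixed; the randomness lives in the interval, not in μ.
D) Correct — this is the frequentist long-run coverage interpretation.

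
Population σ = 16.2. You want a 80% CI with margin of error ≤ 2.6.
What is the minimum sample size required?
n ≥ 64

For margin E ≤ 2.6:
n ≥ (z* · σ / E)²
n ≥ (1.282 · 16.2 / 2.6)²
n ≥ 63.81

Minimum n = 64 (rounding up)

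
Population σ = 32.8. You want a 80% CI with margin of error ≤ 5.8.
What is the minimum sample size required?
n ≥ 53

For margin E ≤ 5.8:
n ≥ (z* · σ / E)²
n ≥ (1.282 · 32.8 / 5.8)²
n ≥ 52.56

Minimum n = 53 (rounding up)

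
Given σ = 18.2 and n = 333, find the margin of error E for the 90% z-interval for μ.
Margin of error = 1.64

Margin of error = z* · σ/√n
= 1.645 · 18.2/√333
= 1.645 · 18.2/18.2483
= 1.64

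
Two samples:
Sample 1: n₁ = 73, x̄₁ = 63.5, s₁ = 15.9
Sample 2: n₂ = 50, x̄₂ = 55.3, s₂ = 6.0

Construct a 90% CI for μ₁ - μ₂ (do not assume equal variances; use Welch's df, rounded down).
(4.80, 11.60)

Difference: x̄₁ - x̄₂ = 8.20
SE = √(s₁²/n₁ + s₂²/n₂) = √(15.9²/73 + 6.0²/50) = 2.0453
df = 98.78 → 98 (Welch–Satterthwaite, rounded down)
t* = 1.661

CI: 8.20 ± 1.661 · 2.0453 = 8.20 ± 3.40 = (4.80, 11.60)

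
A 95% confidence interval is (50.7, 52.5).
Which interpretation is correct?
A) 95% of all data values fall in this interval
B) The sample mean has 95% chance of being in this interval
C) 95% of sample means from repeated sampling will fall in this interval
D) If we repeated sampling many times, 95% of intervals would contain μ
D

A) Wrong — a CI is about the parameter μ, not individual data values.
B) Wrong — x̄ is observed and sits in the interval by construction.
C) Wrong — coverage applies to intervals containing μ, not to future x̄ values.
D) Correct — this is the frequentist long-run coverage interpretation.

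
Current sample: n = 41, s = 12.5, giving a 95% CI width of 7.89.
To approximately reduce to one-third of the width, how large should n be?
n ≈ 369

CI width ∝ 1/√n
To reduce width by factor 3, need √n to grow by 3 → need 3² = 9 times as many samples.

Current: n = 41, width = 7.89
New: n = 369, width ≈ 2.56

Width reduced by factor of 7.89/2.56 = 3.08.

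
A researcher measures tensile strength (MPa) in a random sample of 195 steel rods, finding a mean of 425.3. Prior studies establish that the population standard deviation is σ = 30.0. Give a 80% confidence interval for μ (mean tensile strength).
(422.55, 428.05)

z-interval (σ known):
z* = 1.282 for 80% confidence

Margin of error = z* · σ/√n = 1.282 · 30.0/√195 = 2.75

CI: (425.3 - 2.75, 425.3 + 2.75) = (422.55, 428.05)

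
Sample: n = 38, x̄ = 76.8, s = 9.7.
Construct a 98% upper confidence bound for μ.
μ ≤ 80.15

Upper bound (one-sided):
t* = 2.129 (one-sided for 98%)
Upper bound = x̄ + t* · s/√n = 76.8 + 2.129 · 9.7/√38 = 80.15

We are 98% confident that μ ≤ 80.15.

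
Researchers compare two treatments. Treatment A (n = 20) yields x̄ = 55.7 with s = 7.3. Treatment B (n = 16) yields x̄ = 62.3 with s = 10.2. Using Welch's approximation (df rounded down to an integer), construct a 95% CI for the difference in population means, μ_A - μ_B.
(-12.82, -0.38)

Difference: x̄₁ - x̄₂ = -6.60
SE = √(s₁²/n₁ + s₂²/n₂) = √(7.3²/20 + 10.2²/16) = 3.0277
df = 26.32 → 26 (Welch–Satterthwaite, rounded down)
t* = 2.056

CI: -6.60 ± 2.056 · 3.0277 = -6.60 ± 6.22 = (-12.82, -0.38)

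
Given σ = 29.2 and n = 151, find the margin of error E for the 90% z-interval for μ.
Margin of error = 3.91

Margin of error = z* · σ/√n
= 1.645 · 29.2/√151
= 1.645 · 29.2/12.2882
= 3.91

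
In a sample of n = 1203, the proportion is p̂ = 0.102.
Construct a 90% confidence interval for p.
(0.088, 0.116)

Proportion CI:
SE = √(p̂(1-p̂)/n) = √(0.102 · 0.898 / 1203) = 0.00873

z* = 1.645
Margin = z* · SE = 1.645 · 0.00873 = 0.0144

CI: 0.102 ± 0.0144 = (0.088, 0.116)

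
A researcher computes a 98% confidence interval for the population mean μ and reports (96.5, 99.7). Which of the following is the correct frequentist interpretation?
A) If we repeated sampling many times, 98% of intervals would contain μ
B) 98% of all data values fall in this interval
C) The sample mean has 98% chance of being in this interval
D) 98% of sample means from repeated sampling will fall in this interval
A

A) Correct — this is the frequentist long-run coverage interpretation.
B) Wrong — a CI is about the parameter μ, not individual data values.
C) Wrong — x̄ is observed and sits in the interval by construction.
D) Wrong — coverage applies to intervals containing μ, not to future x̄ values.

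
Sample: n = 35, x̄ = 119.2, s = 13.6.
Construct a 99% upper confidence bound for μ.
μ ≤ 124.81

Upper bound (one-sided):
t* = 2.441 (one-sided for 99%)
Upper bound = x̄ + t* · s/√n = 119.2 + 2.441 · 13.6/√35 = 124.81

We are 99% confident that μ ≤ 124.81.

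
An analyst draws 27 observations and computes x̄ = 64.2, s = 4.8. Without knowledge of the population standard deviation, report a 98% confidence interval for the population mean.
(61.91, 66.49)

t-interval (σ unknown):
df = n - 1 = 26
t* = 2.479 for 98% confidence

Margin of error = t* · s/√n = 2.479 · 4.8/√27 = 2.29

CI: (61.91, 66.49)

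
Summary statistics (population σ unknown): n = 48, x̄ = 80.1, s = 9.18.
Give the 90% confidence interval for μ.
(77.88, 82.32)

t-interval (σ unknown):
df = n - 1 = 47
t* = 1.678 for 90% confidence

Margin of error = t* · s/√n = 1.678 · 9.18/√48 = 2.22

CI: (77.88, 82.32)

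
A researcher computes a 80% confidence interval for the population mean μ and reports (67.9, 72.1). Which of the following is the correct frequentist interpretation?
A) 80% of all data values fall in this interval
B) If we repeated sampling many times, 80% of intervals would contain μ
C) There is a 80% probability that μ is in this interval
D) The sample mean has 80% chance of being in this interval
B

A) Wrong — a CI is about the parameter μ, not individual data values.
B) Correct — this is the frequentist long-run coverage interpretation.
C) Wrong — μ is fixed; the randomness lives in the interval, not in μ.
D) Wrong — x̄ is observed and sits in the interval by construction.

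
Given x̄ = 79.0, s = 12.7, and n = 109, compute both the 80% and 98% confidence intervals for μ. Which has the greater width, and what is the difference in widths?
98% CI is wider by 2.60

df = 108
80% CI: t* = 1.289, (77.43, 80.57), width = 2 · t* · s/√n = 3.14
98% CI: t* = 2.361, (76.13, 81.87), width = 2 · t* · s/√n = 5.74

The 98% CI is wider by 5.74 - 3.14 = 2.60.
Higher confidence requires a wider interval.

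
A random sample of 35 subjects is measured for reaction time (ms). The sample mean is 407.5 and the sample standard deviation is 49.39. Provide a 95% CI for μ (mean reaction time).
(390.54, 424.46)

t-interval (σ unknown):
df = n - 1 = 34
t* = 2.032 for 95% confidence

Margin of error = t* · s/√n = 2.032 · 49.39/√35 = 16.96

CI: (390.54, 424.46)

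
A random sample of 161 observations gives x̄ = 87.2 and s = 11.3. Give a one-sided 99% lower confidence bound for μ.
μ ≥ 85.11

Lower bound (one-sided):
t* = 2.350 (one-sided for 99%)
Lower bound = x̄ - t* · s/√n = 87.2 - 2.350 · 11.3/√161 = 85.11

We are 99% confident that μ ≥ 85.11.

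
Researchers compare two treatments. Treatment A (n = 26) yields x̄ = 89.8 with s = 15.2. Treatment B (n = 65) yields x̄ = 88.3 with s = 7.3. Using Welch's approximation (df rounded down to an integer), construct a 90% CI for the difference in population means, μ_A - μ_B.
(-3.79, 6.79)

Difference: x̄₁ - x̄₂ = 1.50
SE = √(s₁²/n₁ + s₂²/n₂) = √(15.2²/26 + 7.3²/65) = 3.1154
df = 29.73 → 29 (Welch–Satterthwaite, rounded down)
t* = 1.699

CI: 1.50 ± 1.699 · 3.1154 = 1.50 ± 5.29 = (-3.79, 6.79)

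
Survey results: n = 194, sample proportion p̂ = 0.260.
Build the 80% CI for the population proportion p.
(0.220, 0.300)

Proportion CI:
SE = √(p̂(1-p̂)/n) = √(0.260 · 0.740 / 194) = 0.03149

z* = 1.282
Margin = z* · SE = 1.282 · 0.03149 = 0.0404

CI: 0.260 ± 0.0404 = (0.220, 0.300)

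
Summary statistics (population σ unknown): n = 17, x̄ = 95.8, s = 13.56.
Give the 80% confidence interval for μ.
(91.40, 100.20)

t-interval (σ unknown):
df = n - 1 = 16
t* = 1.337 for 80% confidence

Margin of error = t* · s/√n = 1.337 · 13.56/√17 = 4.40

CI: (91.40, 100.20)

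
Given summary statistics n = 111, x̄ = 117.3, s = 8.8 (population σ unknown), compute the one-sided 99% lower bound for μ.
μ ≥ 115.33

Lower bound (one-sided):
t* = 2.361 (one-sided for 99%)
Lower bound = x̄ - t* · s/√n = 117.3 - 2.361 · 8.8/√111 = 115.33

We are 99% confident that μ ≥ 115.33.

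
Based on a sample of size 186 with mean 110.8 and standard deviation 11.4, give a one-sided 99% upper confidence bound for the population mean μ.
μ ≤ 112.76

Upper bound (one-sided):
t* = 2.347 (one-sided for 99%)
Upper bound = x̄ + t* · s/√n = 110.8 + 2.347 · 11.4/√186 = 112.76

We are 99% confident that μ ≤ 112.76.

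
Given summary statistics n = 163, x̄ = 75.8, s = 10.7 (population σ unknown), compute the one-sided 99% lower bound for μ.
μ ≥ 73.83

Lower bound (one-sided):
t* = 2.350 (one-sided for 99%)
Lower bound = x̄ - t* · s/√n = 75.8 - 2.350 · 10.7/√163 = 73.83

We are 99% confident that μ ≥ 73.83.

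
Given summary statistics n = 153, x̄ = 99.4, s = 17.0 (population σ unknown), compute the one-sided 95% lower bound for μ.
μ ≥ 97.13

Lower bound (one-sided):
t* = 1.655 (one-sided for 95%)
Lower bound = x̄ - t* · s/√n = 99.4 - 1.655 · 17.0/√153 = 97.13

We are 95% confident that μ ≥ 97.13.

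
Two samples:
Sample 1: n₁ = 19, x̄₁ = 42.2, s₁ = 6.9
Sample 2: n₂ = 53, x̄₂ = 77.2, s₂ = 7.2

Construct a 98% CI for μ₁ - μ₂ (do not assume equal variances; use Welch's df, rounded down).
(-39.56, -30.44)

Difference: x̄₁ - x̄₂ = -35.00
SE = √(s₁²/n₁ + s₂²/n₂) = √(6.9²/19 + 7.2²/53) = 1.8665
df = 33.05 → 33 (Welch–Satterthwaite, rounded down)
t* = 2.445

CI: -35.00 ± 2.445 · 1.8665 = -35.00 ± 4.56 = (-39.56, -30.44)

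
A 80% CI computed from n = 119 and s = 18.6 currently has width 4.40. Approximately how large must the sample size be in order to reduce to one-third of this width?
n ≈ 1071

CI width ∝ 1/√n
To reduce width by factor 3, need √n to grow by 3 → need 3² = 9 times as many samples.

Current: n = 119, width = 4.40
New: n = 1071, width ≈ 1.46

Width reduced by factor of 4.40/1.46 = 3.01.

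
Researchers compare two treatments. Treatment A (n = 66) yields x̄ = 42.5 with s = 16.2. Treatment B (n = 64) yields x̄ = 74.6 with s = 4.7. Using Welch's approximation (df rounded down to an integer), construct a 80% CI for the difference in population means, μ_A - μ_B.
(-34.79, -29.41)

Difference: x̄₁ - x̄₂ = -32.10
SE = √(s₁²/n₁ + s₂²/n₂) = √(16.2²/66 + 4.7²/64) = 2.0788
df = 76.18 → 76 (Welch–Satterthwaite, rounded down)
t* = 1.293

CI: -32.10 ± 1.293 · 2.0788 = -32.10 ± 2.69 = (-34.79, -29.41)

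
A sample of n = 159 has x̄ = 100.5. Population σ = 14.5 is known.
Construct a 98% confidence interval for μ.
(97.83, 103.17)

z-interval (σ known):
z* = 2.326 for 98% confidence

Margin of error = z* · σ/√n = 2.326 · 14.5/√159 = 2.67

CI: (100.5 - 2.67, 100.5 + 2.67) = (97.83, 103.17)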